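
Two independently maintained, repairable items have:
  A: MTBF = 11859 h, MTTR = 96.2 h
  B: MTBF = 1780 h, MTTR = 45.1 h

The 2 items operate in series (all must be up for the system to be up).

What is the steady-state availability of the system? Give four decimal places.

0.9674

A(A) = MTBF/(MTBF+MTTR) = 11859/(11859+96.2) = 0.991953
A(B) = MTBF/(MTBF+MTTR) = 1780/(1780+45.1) = 0.975289
Series availability: 0.991953 × 0.975289 = 0.9674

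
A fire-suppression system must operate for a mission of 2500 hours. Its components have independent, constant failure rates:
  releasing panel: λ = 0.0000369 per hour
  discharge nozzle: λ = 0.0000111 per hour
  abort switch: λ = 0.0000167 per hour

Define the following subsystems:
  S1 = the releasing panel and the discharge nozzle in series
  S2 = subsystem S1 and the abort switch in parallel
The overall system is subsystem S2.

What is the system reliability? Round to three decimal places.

0.995

R(releasing panel) = exp(−0.0000369 × 2500) = 0.91188
R(discharge nozzle) = exp(−0.0000111 × 2500) = 0.97263
R(abort switch) = exp(−0.0000167 × 2500) = 0.95911
Series (releasing panel and discharge nozzle): 0.91188 × 0.97263 = 0.88692
Parallel ([0.88692] and abort switch): 1 − (1 − 0.88692)(1 − 0.95911) = 0.995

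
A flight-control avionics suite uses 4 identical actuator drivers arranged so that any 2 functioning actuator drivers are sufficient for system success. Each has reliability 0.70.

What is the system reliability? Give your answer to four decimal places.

R = Σ_{i=2}^{4} C(4,i) p^i (1−p)^{4−i} with p = 0.70
C(4,2)·0.70^2·0.30^2 = 0.264600
C(4,3)·0.70^3·0.30^1 = 0.411600
C(4,4)·0.70^4·0.30^0 = 0.240100
Sum = 0.9163

0.9163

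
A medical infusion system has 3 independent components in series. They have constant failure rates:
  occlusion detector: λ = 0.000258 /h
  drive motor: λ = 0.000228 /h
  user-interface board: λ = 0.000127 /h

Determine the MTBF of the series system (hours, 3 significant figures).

1630

Series of exponential components: λ_sys = Σ λ_i
λ_sys = 0.000258 + 0.000228 + 0.000127 = 6.1300e-04 /h
MTBF = 1 / λ_sys = 1630 h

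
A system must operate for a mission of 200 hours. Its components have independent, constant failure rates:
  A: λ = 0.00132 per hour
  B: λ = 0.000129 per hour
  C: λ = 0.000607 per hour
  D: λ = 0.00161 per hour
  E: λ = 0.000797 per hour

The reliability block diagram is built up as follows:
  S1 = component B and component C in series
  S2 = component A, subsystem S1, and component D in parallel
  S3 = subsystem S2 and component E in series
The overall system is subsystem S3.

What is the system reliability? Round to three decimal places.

0.845

R(A) = exp(−0.00132 × 200) = 0.76797
R(B) = exp(−0.000129 × 200) = 0.97453
R(C) = exp(−0.000607 × 200) = 0.88568
R(D) = exp(−0.00161 × 200) = 0.72470
R(E) = exp(−0.000797 × 200) = 0.85266
Series (B and C): 0.97453 × 0.88568 = 0.86312
Parallel (A, [0.86312], and D): 1 − (1 − 0.76797)(1 − 0.86312)(1 − 0.72470) = 0.99126
Series ([0.99126] and E): 0.99126 × 0.85266 = 0.845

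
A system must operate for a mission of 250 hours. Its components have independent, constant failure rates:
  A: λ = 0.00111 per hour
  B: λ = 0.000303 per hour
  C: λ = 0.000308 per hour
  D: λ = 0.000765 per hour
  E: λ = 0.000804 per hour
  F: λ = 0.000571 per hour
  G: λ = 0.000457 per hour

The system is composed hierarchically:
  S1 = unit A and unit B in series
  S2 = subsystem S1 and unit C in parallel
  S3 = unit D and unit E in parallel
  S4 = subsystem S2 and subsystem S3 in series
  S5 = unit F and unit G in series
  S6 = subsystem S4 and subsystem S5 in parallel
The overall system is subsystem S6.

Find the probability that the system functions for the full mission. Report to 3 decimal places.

0.988

R(A) = exp(−0.00111 × 250) = 0.75768
R(B) = exp(−0.000303 × 250) = 0.92705
R(C) = exp(−0.000308 × 250) = 0.92589
R(D) = exp(−0.000765 × 250) = 0.82593
R(E) = exp(−0.000804 × 250) = 0.81791
R(F) = exp(−0.000571 × 250) = 0.86697
R(G) = exp(−0.000457 × 250) = 0.89203
Series (A and B): 0.75768 × 0.92705 = 0.70241
Parallel ([0.70241] and C): 1 − (1 − 0.70241)(1 − 0.92589) = 0.97795
Parallel (D and E): 1 − (1 − 0.82593)(1 − 0.81791) = 0.96830
Series ([0.97795] and [0.96830]): 0.97795 × 0.96830 = 0.94695
Series (F and G): 0.86697 × 0.89203 = 0.77336
Parallel ([0.94695] and [0.77336]): 1 − (1 − 0.94695)(1 − 0.77336) = 0.988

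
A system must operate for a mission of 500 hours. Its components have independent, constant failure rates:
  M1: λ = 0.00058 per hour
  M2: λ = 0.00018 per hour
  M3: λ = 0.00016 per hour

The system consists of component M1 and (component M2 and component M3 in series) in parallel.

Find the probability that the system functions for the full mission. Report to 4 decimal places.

0.9606

R(M1) = exp(−0.00058 × 500) = 0.748264
R(M2) = exp(−0.00018 × 500) = 0.913931
R(M3) = exp(−0.00016 × 500) = 0.923116
Series (M2 and M3): 0.913931 × 0.923116 = 0.843664
Parallel (M1 and [0.843664]): 1 − (1 − 0.748264)(1 − 0.843664) = 0.9606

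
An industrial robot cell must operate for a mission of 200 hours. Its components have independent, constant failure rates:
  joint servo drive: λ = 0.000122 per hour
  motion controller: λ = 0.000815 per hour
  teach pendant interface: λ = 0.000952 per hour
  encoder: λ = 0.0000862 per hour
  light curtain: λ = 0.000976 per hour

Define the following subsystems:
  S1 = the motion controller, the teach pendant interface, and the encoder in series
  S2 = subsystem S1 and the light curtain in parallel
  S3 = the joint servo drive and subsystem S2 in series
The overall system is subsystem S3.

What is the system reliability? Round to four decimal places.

R(joint servo drive) = exp(−0.000122 × 200) = 0.975895
R(motion controller) = exp(−0.000815 × 200) = 0.849591
R(teach pendant interface) = exp(−0.000952 × 200) = 0.826628
R(encoder) = exp(−0.0000862 × 200) = 0.982908
R(light curtain) = exp(−0.000976 × 200) = 0.822670
Series (motion controller, teach pendant interface, and encoder): 0.849591 × 0.826628 × 0.982908 = 0.690292
Parallel ([0.690292] and light curtain): 1 − (1 − 0.690292)(1 − 0.822670) = 0.945079
Series (joint servo drive and [0.945079]): 0.975895 × 0.945079 = 0.9223

0.9223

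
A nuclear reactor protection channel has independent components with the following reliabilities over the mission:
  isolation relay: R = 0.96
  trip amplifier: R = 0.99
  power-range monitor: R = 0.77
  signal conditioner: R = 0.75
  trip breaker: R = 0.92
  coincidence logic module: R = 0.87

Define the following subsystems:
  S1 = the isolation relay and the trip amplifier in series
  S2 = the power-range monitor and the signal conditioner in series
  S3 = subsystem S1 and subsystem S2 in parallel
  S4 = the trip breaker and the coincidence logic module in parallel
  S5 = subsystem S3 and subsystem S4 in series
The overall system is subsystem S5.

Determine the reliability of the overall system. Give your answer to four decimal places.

0.9689

Series (isolation relay and trip amplifier): 0.960000 × 0.990000 = 0.950400
Series (power-range monitor and signal conditioner): 0.770000 × 0.750000 = 0.577500
Parallel ([0.950400] and [0.577500]): 1 − (1 − 0.950400)(1 − 0.577500) = 0.979044
Parallel (trip breaker and coincidence logic module): 1 − (1 − 0.920000)(1 − 0.870000) = 0.989600
Series ([0.979044] and [0.989600]): 0.979044 × 0.989600 = 0.9689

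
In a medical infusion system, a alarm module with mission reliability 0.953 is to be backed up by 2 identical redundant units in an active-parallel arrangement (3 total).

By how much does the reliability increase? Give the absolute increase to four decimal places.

0.0469

R_before = 0.953
R_after = 1 − (1 − 0.953)^3 = 0.9999
ΔR = 0.9999 − 0.953 = 0.0469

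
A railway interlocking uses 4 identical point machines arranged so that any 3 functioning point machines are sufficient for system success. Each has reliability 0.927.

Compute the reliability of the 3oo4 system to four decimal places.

R = Σ_{i=3}^{4} C(4,i) p^i (1−p)^{4−i} with p = 0.927
C(4,3)·0.927^3·0.073^1 = 0.232607
C(4,4)·0.927^4·0.073^0 = 0.738446
Sum = 0.9711

0.9711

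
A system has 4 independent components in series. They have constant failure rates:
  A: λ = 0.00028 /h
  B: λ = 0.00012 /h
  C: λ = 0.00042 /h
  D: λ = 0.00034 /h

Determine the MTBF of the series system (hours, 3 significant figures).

Series of exponential components: λ_sys = Σ λ_i
λ_sys = 0.00028 + 0.00012 + 0.00042 + 0.00034 = 1.1600e-03 /h
MTBF = 1 / λ_sys = 862 h

862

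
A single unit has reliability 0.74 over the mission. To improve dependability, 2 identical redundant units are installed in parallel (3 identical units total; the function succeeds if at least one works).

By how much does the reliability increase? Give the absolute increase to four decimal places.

R_before = 0.74
R_after = 1 − (1 − 0.74)^3 = 0.9824
ΔR = 0.9824 − 0.74 = 0.2424

0.2424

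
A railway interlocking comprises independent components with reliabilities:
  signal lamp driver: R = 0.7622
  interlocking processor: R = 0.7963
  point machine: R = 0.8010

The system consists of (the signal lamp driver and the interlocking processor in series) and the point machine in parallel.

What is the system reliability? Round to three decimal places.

0.922

Series (signal lamp driver and interlocking processor): 0.76220 × 0.79630 = 0.60694
Parallel ([0.60694] and point machine): 1 − (1 − 0.60694)(1 − 0.80100) = 0.922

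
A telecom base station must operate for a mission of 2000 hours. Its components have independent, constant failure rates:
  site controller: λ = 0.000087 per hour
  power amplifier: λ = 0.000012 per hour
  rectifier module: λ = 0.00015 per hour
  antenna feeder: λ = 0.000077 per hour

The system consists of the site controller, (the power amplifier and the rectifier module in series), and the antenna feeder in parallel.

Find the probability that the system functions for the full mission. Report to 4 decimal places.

R(site controller) = exp(−0.000087 × 2000) = 0.840297
R(power amplifier) = exp(−0.000012 × 2000) = 0.976286
R(rectifier module) = exp(−0.00015 × 2000) = 0.740818
R(antenna feeder) = exp(−0.000077 × 2000) = 0.857272
Series (power amplifier and rectifier module): 0.976286 × 0.740818 = 0.723250
Parallel (site controller, [0.723250], and antenna feeder): 1 − (1 − 0.840297)(1 − 0.723250)(1 − 0.857272) = 0.9937

0.9937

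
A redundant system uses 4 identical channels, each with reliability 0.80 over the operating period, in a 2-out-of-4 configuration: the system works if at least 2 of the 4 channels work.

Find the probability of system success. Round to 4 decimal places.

0.9728

R = Σ_{i=2}^{4} C(4,i) p^i (1−p)^{4−i} with p = 0.80
C(4,2)·0.80^2·0.20^2 = 0.153600
C(4,3)·0.80^3·0.20^1 = 0.409600
C(4,4)·0.80^4·0.20^0 = 0.409600
Sum = 0.9728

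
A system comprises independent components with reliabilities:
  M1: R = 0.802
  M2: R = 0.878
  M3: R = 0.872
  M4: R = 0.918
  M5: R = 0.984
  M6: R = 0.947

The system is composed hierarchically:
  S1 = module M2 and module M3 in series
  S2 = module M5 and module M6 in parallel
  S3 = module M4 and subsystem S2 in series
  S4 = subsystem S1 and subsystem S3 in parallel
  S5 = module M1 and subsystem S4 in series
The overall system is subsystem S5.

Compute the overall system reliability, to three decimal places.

Series (M2 and M3): 0.87800 × 0.87200 = 0.76562
Parallel (M5 and M6): 1 − (1 − 0.98400)(1 − 0.94700) = 0.99915
Series (M4 and [0.99915]): 0.91800 × 0.99915 = 0.91722
Parallel ([0.76562] and [0.91722]): 1 − (1 − 0.76562)(1 − 0.91722) = 0.98060
Series (M1 and [0.98060]): 0.80200 × 0.98060 = 0.786

0.786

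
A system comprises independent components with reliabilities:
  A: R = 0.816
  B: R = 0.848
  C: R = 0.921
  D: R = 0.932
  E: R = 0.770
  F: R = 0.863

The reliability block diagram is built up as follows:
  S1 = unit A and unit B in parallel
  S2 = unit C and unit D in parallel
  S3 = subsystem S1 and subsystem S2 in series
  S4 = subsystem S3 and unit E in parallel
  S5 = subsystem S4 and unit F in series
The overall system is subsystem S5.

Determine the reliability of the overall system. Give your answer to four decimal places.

0.8564

Parallel (A and B): 1 − (1 − 0.816000)(1 − 0.848000) = 0.972032
Parallel (C and D): 1 − (1 − 0.921000)(1 − 0.932000) = 0.994628
Series ([0.972032] and [0.994628]): 0.972032 × 0.994628 = 0.966810
Parallel ([0.966810] and E): 1 − (1 − 0.966810)(1 − 0.770000) = 0.992366
Series ([0.992366] and F): 0.992366 × 0.863000 = 0.8564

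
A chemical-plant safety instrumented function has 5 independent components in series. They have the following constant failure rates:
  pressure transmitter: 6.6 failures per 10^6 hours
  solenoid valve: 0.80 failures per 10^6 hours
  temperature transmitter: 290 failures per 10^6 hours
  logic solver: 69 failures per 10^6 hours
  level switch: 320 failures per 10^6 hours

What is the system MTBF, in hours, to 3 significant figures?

1460

Series of exponential components: λ_sys = Σ λ_i
λ_sys = 0.0000066 + 0.00000080 + 0.00029 + 0.000069 + 0.00032 = 6.8640e-04 /h
MTBF = 1 / λ_sys = 1460 h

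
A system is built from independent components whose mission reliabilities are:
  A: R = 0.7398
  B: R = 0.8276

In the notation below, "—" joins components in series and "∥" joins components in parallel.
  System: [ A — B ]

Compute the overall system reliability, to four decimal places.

0.6123

Series (A and B): 0.739800 × 0.827600 = 0.6123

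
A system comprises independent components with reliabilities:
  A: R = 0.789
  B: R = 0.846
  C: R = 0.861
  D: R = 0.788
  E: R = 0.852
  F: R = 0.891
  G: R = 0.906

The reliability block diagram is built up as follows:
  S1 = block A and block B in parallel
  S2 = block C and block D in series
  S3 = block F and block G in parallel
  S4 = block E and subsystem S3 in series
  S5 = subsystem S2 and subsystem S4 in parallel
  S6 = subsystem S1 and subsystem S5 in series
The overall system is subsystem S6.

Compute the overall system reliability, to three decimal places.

Parallel (A and B): 1 − (1 − 0.78900)(1 − 0.84600) = 0.96751
Series (C and D): 0.86100 × 0.78800 = 0.67847
Parallel (F and G): 1 − (1 − 0.89100)(1 − 0.90600) = 0.98975
Series (E and [0.98975]): 0.85200 × 0.98975 = 0.84327
Parallel ([0.67847] and [0.84327]): 1 − (1 − 0.67847)(1 − 0.84327) = 0.94961
Series ([0.96751] and [0.94961]): 0.96751 × 0.94961 = 0.919

0.919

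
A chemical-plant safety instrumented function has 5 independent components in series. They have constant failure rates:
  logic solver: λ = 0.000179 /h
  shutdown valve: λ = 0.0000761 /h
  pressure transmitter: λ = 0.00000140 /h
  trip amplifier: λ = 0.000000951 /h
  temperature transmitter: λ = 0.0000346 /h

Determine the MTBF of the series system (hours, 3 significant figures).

3420

Series of exponential components: λ_sys = Σ λ_i
λ_sys = 0.000179 + 0.0000761 + 0.00000140 + 0.000000951 + 0.0000346 = 2.9205e-04 /h
MTBF = 1 / λ_sys = 3420 h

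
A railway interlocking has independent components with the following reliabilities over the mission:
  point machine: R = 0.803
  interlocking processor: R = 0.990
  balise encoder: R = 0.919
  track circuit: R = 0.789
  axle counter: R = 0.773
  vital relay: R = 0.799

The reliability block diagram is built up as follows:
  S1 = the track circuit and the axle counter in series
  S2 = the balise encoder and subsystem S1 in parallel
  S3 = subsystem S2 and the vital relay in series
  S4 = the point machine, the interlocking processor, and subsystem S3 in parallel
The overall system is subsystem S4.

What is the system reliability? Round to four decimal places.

0.9996

Series (track circuit and axle counter): 0.789000 × 0.773000 = 0.609897
Parallel (balise encoder and [0.609897]): 1 − (1 − 0.919000)(1 − 0.609897) = 0.968402
Series ([0.968402] and vital relay): 0.968402 × 0.799000 = 0.773753
Parallel (point machine, interlocking processor, and [0.773753]): 1 − (1 − 0.803000)(1 − 0.990000)(1 − 0.773753) = 0.9996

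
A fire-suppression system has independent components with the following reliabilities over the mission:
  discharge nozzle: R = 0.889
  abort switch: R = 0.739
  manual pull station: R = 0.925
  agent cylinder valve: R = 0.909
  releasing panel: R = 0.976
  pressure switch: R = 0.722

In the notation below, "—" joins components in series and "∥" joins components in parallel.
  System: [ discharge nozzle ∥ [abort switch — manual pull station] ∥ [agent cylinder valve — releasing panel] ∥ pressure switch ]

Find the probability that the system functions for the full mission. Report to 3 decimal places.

Series (abort switch and manual pull station): 0.73900 × 0.92500 = 0.68358
Series (agent cylinder valve and releasing panel): 0.90900 × 0.97600 = 0.88718
Parallel (discharge nozzle, [0.68358], [0.88718], and pressure switch): 1 − (1 − 0.88900)(1 − 0.68358)(1 − 0.88718)(1 − 0.72200) = 0.999

0.999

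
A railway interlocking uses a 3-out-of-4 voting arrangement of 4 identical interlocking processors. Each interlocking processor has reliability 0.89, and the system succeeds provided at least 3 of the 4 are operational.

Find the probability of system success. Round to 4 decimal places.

0.9376

R = Σ_{i=3}^{4} C(4,i) p^i (1−p)^{4−i} with p = 0.89
C(4,3)·0.89^3·0.11^1 = 0.310186
C(4,4)·0.89^4·0.11^0 = 0.627422
Sum = 0.9376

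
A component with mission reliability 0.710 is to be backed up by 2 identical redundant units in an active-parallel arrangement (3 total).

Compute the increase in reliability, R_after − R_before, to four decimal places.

0.2656

R_before = 0.710
R_after = 1 − (1 − 0.710)^3 = 0.9756
ΔR = 0.9756 − 0.710 = 0.2656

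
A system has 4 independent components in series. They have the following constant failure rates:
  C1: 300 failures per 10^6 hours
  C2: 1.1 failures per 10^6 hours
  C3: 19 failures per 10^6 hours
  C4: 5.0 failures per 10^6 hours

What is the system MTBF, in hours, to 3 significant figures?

Series of exponential components: λ_sys = Σ λ_i
λ_sys = 0.00030 + 0.0000011 + 0.000019 + 0.0000050 = 3.2510e-04 /h
MTBF = 1 / λ_sys = 3080 h

3080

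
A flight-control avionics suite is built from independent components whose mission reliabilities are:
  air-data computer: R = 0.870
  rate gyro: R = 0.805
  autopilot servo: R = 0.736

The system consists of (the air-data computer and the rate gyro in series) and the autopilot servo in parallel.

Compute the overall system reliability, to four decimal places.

Series (air-data computer and rate gyro): 0.870000 × 0.805000 = 0.700350
Parallel ([0.700350] and autopilot servo): 1 − (1 − 0.700350)(1 − 0.736000) = 0.9209

0.9209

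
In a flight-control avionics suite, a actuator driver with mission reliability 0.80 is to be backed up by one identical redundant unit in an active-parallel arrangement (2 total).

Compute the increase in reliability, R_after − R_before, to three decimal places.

R_before = 0.80
R_after = 1 − (1 − 0.80)^2 = 0.960
ΔR = 0.960 − 0.80 = 0.160

0.160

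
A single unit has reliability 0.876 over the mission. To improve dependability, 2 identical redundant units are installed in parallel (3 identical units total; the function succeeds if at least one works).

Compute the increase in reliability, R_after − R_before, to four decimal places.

R_before = 0.876
R_after = 1 − (1 − 0.876)^3 = 0.9981
ΔR = 0.9981 − 0.876 = 0.1221

0.1221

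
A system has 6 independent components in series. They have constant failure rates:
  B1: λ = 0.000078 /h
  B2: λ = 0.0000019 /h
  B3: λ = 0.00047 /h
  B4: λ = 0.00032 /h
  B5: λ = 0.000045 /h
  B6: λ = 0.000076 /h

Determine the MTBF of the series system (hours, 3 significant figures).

1010

Series of exponential components: λ_sys = Σ λ_i
λ_sys = 0.000078 + 0.0000019 + 0.00047 + 0.00032 + 0.000045 + 0.000076 = 9.9090e-04 /h
MTBF = 1 / λ_sys = 1010 h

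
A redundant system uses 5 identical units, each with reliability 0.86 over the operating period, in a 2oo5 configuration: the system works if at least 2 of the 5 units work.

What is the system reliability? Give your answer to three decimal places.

R = Σ_{i=2}^{5} C(5,i) p^i (1−p)^{5−i} with p = 0.86
C(5,2)·0.86^2·0.14^3 = 0.02029
C(5,3)·0.86^3·0.14^2 = 0.12467
C(5,4)·0.86^4·0.14^1 = 0.38291
C(5,5)·0.86^5·0.14^0 = 0.47043
Sum = 0.998

0.998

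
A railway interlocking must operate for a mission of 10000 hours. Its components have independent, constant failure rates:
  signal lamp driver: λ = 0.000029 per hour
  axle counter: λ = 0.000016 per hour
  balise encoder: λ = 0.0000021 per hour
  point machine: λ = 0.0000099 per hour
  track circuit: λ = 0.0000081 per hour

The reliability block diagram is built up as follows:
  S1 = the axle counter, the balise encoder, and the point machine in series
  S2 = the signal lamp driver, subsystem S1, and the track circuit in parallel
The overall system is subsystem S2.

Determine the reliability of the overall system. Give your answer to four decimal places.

0.9952

R(signal lamp driver) = exp(−0.000029 × 10000) = 0.748264
R(axle counter) = exp(−0.000016 × 10000) = 0.852144
R(balise encoder) = exp(−0.0000021 × 10000) = 0.979219
R(point machine) = exp(−0.0000099 × 10000) = 0.905743
R(track circuit) = exp(−0.0000081 × 10000) = 0.922194
Series (axle counter, balise encoder, and point machine): 0.852144 × 0.979219 × 0.905743 = 0.755784
Parallel (signal lamp driver, [0.755784], and track circuit): 1 − (1 − 0.748264)(1 − 0.755784)(1 − 0.922194) = 0.9952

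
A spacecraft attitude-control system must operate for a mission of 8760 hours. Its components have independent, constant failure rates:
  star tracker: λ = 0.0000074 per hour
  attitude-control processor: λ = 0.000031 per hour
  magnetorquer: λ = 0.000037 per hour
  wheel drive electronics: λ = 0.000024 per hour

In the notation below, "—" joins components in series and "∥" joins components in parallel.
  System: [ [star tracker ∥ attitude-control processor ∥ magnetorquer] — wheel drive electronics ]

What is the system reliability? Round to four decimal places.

R(star tracker) = exp(−0.0000074 × 8760) = 0.937232
R(attitude-control processor) = exp(−0.000031 × 8760) = 0.762190
R(magnetorquer) = exp(−0.000037 × 8760) = 0.723163
R(wheel drive electronics) = exp(−0.000024 × 8760) = 0.810390
Parallel (star tracker, attitude-control processor, and magnetorquer): 1 − (1 − 0.937232)(1 − 0.762190)(1 − 0.723163) = 0.995868
Series ([0.995868] and wheel drive electronics): 0.995868 × 0.810390 = 0.8070

0.8070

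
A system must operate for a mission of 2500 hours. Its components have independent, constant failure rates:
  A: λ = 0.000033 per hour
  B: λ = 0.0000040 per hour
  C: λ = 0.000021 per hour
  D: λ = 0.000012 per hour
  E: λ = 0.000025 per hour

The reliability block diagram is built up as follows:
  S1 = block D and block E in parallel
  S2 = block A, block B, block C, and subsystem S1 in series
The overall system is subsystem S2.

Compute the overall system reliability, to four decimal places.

R(A) = exp(−0.000033 × 2500) = 0.920811
R(B) = exp(−0.0000040 × 2500) = 0.990050
R(C) = exp(−0.000021 × 2500) = 0.948854
R(D) = exp(−0.000012 × 2500) = 0.970446
R(E) = exp(−0.000025 × 2500) = 0.939413
Parallel (D and E): 1 − (1 − 0.970446)(1 − 0.939413) = 0.998209
Series (A, B, C, and [0.998209]): 0.920811 × 0.990050 × 0.948854 × 0.998209 = 0.8635

0.8635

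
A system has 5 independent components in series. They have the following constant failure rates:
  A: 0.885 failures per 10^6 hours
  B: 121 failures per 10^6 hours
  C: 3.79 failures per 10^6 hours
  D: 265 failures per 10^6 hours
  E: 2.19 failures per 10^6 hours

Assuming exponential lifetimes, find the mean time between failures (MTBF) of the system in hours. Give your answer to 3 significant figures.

2550

Series of exponential components: λ_sys = Σ λ_i
λ_sys = 0.000000885 + 0.000121 + 0.00000379 + 0.000265 + 0.00000219 = 3.9287e-04 /h
MTBF = 1 / λ_sys = 2550 h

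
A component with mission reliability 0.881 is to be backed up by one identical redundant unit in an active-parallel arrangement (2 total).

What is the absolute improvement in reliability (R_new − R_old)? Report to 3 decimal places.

R_before = 0.881
R_after = 1 − (1 − 0.881)^2 = 0.986
ΔR = 0.986 − 0.881 = 0.105

0.105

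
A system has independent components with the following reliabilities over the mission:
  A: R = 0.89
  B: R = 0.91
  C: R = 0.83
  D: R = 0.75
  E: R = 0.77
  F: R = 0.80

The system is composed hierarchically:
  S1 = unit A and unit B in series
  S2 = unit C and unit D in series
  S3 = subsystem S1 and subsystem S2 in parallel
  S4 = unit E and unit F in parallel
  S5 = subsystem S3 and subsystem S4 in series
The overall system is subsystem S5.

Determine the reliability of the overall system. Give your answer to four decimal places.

0.8855

Series (A and B): 0.890000 × 0.910000 = 0.809900
Series (C and D): 0.830000 × 0.750000 = 0.622500
Parallel ([0.809900] and [0.622500]): 1 − (1 − 0.809900)(1 − 0.622500) = 0.928237
Parallel (E and F): 1 − (1 − 0.770000)(1 − 0.800000) = 0.954000
Series ([0.928237] and [0.954000]): 0.928237 × 0.954000 = 0.8855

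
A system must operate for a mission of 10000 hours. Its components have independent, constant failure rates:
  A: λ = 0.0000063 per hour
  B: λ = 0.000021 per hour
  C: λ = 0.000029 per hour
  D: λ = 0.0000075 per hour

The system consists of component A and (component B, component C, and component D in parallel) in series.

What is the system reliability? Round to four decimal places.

0.9357

R(A) = exp(−0.0000063 × 10000) = 0.938943
R(B) = exp(−0.000021 × 10000) = 0.810584
R(C) = exp(−0.000029 × 10000) = 0.748264
R(D) = exp(−0.0000075 × 10000) = 0.927743
Parallel (B, C, and D): 1 − (1 − 0.810584)(1 − 0.748264)(1 − 0.927743) = 0.996555
Series (A and [0.996555]): 0.938943 × 0.996555 = 0.9357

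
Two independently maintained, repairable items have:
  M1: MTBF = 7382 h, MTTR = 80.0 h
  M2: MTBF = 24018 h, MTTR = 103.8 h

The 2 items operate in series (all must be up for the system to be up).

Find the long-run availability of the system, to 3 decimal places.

A(M1) = MTBF/(MTBF+MTTR) = 7382/(7382+80.0) = 0.989279
A(M2) = MTBF/(MTBF+MTTR) = 24018/(24018+103.8) = 0.995697
Series availability: 0.989279 × 0.995697 = 0.985

0.985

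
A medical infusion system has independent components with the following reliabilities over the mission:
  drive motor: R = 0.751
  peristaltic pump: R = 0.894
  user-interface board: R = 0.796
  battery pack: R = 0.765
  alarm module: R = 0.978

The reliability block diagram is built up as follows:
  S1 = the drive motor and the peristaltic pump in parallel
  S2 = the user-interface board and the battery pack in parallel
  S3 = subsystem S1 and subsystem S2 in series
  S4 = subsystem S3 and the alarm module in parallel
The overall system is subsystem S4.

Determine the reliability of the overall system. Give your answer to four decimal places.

0.9984

Parallel (drive motor and peristaltic pump): 1 − (1 − 0.751000)(1 − 0.894000) = 0.973606
Parallel (user-interface board and battery pack): 1 − (1 − 0.796000)(1 − 0.765000) = 0.952060
Series ([0.973606] and [0.952060]): 0.973606 × 0.952060 = 0.926931
Parallel ([0.926931] and alarm module): 1 − (1 − 0.926931)(1 − 0.978000) = 0.9984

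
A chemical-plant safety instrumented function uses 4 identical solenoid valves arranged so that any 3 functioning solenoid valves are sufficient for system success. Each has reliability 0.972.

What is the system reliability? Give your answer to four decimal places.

R = Σ_{i=3}^{4} C(4,i) p^i (1−p)^{4−i} with p = 0.972
C(4,3)·0.972^3·0.028^1 = 0.102853
C(4,4)·0.972^4·0.028^0 = 0.892617
Sum = 0.9955

0.9955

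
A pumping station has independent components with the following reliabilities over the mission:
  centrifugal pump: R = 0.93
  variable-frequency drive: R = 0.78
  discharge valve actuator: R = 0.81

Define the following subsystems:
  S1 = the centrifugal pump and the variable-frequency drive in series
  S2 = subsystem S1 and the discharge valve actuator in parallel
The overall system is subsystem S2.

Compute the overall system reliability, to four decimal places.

Series (centrifugal pump and variable-frequency drive): 0.930000 × 0.780000 = 0.725400
Parallel ([0.725400] and discharge valve actuator): 1 − (1 − 0.725400)(1 − 0.810000) = 0.9478

0.9478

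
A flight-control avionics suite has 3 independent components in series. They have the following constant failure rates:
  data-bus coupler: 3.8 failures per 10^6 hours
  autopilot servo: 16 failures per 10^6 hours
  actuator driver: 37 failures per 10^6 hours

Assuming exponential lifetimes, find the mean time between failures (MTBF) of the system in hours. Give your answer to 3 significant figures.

17600

Series of exponential components: λ_sys = Σ λ_i
λ_sys = 0.0000038 + 0.000016 + 0.000037 = 5.6800e-05 /h
MTBF = 1 / λ_sys = 17600 h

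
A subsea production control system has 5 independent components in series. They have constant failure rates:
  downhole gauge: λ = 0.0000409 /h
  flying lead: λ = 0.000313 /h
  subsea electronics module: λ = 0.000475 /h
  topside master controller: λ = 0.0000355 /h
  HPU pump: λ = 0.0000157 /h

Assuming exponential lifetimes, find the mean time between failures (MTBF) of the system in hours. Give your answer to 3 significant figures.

1140

Series of exponential components: λ_sys = Σ λ_i
λ_sys = 0.0000409 + 0.000313 + 0.000475 + 0.0000355 + 0.0000157 = 8.8010e-04 /h
MTBF = 1 / λ_sys = 1140 h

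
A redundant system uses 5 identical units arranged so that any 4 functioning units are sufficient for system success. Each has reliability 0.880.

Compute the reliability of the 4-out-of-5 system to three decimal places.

R = Σ_{i=4}^{5} C(5,i) p^i (1−p)^{5−i} with p = 0.880
C(5,4)·0.880^4·0.120^1 = 0.35982
C(5,5)·0.880^5·0.120^0 = 0.52773
Sum = 0.888

0.888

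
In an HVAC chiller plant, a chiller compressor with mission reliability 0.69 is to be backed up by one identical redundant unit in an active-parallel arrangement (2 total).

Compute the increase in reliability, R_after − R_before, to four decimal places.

0.2139

R_before = 0.69
R_after = 1 − (1 − 0.69)^2 = 0.9039
ΔR = 0.9039 − 0.69 = 0.2139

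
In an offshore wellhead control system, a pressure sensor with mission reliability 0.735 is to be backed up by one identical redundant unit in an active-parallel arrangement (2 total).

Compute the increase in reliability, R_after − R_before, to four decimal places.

R_before = 0.735
R_after = 1 − (1 − 0.735)^2 = 0.9298
ΔR = 0.9298 − 0.735 = 0.1948

0.1948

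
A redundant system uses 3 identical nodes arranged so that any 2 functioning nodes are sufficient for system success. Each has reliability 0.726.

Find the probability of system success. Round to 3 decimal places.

R = Σ_{i=2}^{3} C(3,i) p^i (1−p)^{3−i} with p = 0.726
C(3,2)·0.726^2·0.274^1 = 0.43326
C(3,3)·0.726^3·0.274^0 = 0.38266
Sum = 0.816

0.816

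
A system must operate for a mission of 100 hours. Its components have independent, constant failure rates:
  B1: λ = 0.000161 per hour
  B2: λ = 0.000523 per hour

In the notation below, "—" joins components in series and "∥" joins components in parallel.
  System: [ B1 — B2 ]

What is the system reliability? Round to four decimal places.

0.9339

R(B1) = exp(−0.000161 × 100) = 0.984029
R(B2) = exp(−0.000523 × 100) = 0.949044
Series (B1 and B2): 0.984029 × 0.949044 = 0.9339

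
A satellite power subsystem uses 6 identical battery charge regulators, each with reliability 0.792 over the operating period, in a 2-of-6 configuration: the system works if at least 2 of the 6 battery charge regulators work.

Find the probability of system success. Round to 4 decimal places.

R = Σ_{i=2}^{6} C(6,i) p^i (1−p)^{6−i} with p = 0.792
C(6,2)·0.792^2·0.208^4 = 0.017611
C(6,3)·0.792^3·0.208^3 = 0.089412
C(6,4)·0.792^4·0.208^2 = 0.255340
C(6,5)·0.792^5·0.208^1 = 0.388902
C(6,6)·0.792^6·0.208^0 = 0.246803
Sum = 0.9981

0.9981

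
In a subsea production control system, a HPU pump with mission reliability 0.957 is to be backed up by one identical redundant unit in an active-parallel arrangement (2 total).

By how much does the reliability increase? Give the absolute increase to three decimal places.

0.041

R_before = 0.957
R_after = 1 − (1 − 0.957)^2 = 0.998
ΔR = 0.998 − 0.957 = 0.041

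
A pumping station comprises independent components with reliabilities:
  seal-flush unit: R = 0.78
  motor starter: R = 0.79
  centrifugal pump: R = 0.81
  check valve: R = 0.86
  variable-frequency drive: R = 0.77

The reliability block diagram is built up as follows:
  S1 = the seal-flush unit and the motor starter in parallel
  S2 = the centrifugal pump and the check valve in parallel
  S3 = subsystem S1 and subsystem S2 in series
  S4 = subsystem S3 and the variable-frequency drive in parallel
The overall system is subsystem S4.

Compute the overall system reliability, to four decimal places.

Parallel (seal-flush unit and motor starter): 1 − (1 − 0.780000)(1 − 0.790000) = 0.953800
Parallel (centrifugal pump and check valve): 1 − (1 − 0.810000)(1 − 0.860000) = 0.973400
Series ([0.953800] and [0.973400]): 0.953800 × 0.973400 = 0.928429
Parallel ([0.928429] and variable-frequency drive): 1 − (1 − 0.928429)(1 − 0.770000) = 0.9835

0.9835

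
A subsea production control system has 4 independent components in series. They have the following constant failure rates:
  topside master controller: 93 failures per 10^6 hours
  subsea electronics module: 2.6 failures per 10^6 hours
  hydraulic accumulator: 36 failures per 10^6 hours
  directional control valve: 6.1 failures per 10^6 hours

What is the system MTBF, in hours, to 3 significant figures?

7260

Series of exponential components: λ_sys = Σ λ_i
λ_sys = 0.000093 + 0.0000026 + 0.000036 + 0.0000061 = 1.3770e-04 /h
MTBF = 1 / λ_sys = 7260 h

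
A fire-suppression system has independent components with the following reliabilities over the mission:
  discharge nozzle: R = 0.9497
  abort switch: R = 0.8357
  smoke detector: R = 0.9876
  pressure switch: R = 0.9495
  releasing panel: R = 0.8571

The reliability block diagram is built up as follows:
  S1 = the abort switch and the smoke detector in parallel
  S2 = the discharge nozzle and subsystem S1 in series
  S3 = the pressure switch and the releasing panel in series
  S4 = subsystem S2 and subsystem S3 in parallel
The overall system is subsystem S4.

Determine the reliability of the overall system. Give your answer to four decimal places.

Parallel (abort switch and smoke detector): 1 − (1 − 0.835700)(1 − 0.987600) = 0.997963
Series (discharge nozzle and [0.997963]): 0.949700 × 0.997963 = 0.947765
Series (pressure switch and releasing panel): 0.949500 × 0.857100 = 0.813816
Parallel ([0.947765] and [0.813816]): 1 − (1 − 0.947765)(1 − 0.813816) = 0.9903

0.9903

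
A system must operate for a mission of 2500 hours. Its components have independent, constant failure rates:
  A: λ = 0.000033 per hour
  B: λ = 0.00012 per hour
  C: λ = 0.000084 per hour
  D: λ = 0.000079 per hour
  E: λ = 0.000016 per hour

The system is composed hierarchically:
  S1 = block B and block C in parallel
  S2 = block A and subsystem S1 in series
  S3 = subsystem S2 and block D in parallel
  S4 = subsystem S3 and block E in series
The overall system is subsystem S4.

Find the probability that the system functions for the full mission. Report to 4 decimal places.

0.9394

R(A) = exp(−0.000033 × 2500) = 0.920811
R(B) = exp(−0.00012 × 2500) = 0.740818
R(C) = exp(−0.000084 × 2500) = 0.810584
R(D) = exp(−0.000079 × 2500) = 0.820780
R(E) = exp(−0.000016 × 2500) = 0.960789
Parallel (B and C): 1 − (1 − 0.740818)(1 − 0.810584) = 0.950907
Series (A and [0.950907]): 0.920811 × 0.950907 = 0.875606
Parallel ([0.875606] and D): 1 − (1 − 0.875606)(1 − 0.820780) = 0.977706
Series ([0.977706] and E): 0.977706 × 0.960789 = 0.9394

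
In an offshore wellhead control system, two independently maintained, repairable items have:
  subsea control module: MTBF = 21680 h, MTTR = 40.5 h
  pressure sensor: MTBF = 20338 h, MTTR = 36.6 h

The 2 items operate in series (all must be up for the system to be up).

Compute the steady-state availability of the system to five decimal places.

A(subsea control module) = MTBF/(MTBF+MTTR) = 21680/(21680+40.5) = 0.998135
A(pressure sensor) = MTBF/(MTBF+MTTR) = 20338/(20338+36.6) = 0.998204
Series availability: 0.998135 × 0.998204 = 0.99634

0.99634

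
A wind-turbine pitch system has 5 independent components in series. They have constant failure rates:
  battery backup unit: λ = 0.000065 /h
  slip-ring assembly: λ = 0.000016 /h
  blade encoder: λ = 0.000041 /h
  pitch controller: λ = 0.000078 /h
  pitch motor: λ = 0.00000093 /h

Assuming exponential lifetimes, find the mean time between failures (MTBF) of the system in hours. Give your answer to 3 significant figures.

Series of exponential components: λ_sys = Σ λ_i
λ_sys = 0.000065 + 0.000016 + 0.000041 + 0.000078 + 0.00000093 = 2.0093e-04 /h
MTBF = 1 / λ_sys = 4980 h

4980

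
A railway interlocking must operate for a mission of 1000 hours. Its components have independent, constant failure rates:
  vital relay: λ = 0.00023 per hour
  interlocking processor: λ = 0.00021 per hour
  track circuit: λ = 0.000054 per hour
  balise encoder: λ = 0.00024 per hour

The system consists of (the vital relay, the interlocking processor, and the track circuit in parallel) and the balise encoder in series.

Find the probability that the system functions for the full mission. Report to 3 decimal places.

0.785

R(vital relay) = exp(−0.00023 × 1000) = 0.79453
R(interlocking processor) = exp(−0.00021 × 1000) = 0.81058
R(track circuit) = exp(−0.000054 × 1000) = 0.94743
R(balise encoder) = exp(−0.00024 × 1000) = 0.78663
Parallel (vital relay, interlocking processor, and track circuit): 1 − (1 − 0.79453)(1 − 0.81058)(1 − 0.94743) = 0.99795
Series ([0.99795] and balise encoder): 0.99795 × 0.78663 = 0.785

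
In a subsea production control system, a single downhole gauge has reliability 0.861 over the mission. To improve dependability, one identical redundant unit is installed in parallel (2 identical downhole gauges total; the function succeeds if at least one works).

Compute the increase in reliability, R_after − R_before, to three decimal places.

R_before = 0.861
R_after = 1 − (1 − 0.861)^2 = 0.981
ΔR = 0.981 − 0.861 = 0.120

0.120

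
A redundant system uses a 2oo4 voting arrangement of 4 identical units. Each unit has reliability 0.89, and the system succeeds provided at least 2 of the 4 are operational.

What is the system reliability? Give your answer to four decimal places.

R = Σ_{i=2}^{4} C(4,i) p^i (1−p)^{4−i} with p = 0.89
C(4,2)·0.89^2·0.11^2 = 0.057506
C(4,3)·0.89^3·0.11^1 = 0.310186
C(4,4)·0.89^4·0.11^0 = 0.627422
Sum = 0.9951

0.9951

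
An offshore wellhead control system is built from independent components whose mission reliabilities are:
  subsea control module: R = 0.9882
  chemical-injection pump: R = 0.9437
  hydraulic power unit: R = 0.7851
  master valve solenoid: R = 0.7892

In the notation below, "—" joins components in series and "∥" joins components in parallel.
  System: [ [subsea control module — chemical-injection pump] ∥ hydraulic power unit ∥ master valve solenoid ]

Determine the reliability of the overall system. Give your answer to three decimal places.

Series (subsea control module and chemical-injection pump): 0.98820 × 0.94370 = 0.93256
Parallel ([0.93256], hydraulic power unit, and master valve solenoid): 1 − (1 − 0.93256)(1 − 0.78510)(1 − 0.78920) = 0.997

0.997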